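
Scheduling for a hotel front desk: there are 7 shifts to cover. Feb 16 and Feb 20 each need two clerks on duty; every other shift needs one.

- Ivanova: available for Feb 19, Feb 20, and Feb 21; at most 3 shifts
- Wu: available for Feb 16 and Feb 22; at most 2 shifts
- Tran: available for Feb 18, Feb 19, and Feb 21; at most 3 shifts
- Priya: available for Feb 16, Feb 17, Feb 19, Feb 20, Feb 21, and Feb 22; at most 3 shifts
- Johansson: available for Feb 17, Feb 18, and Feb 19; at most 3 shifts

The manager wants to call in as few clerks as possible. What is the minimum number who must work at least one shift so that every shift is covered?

4

9 slots to fill and no one can take more than 3, so at least ⌈9/3⌉ = 3 clerks are needed.
Shifts {Feb 16, Feb 18, Feb 20} need 5 slots, but among the clerks available for them (Ivanova, Wu, Tran, Priya, and Johansson) any 3 together supply at most 4. So 3 clerks are not enough.
Ivanova, Wu, Tran, and Priya alone can cover everything: Feb 16→Wu+Priya, Feb 17→Priya, Feb 18→Tran, Feb 19→Ivanova, Feb 20→Ivanova+Priya, Feb 21→Ivanova, Feb 22→Wu.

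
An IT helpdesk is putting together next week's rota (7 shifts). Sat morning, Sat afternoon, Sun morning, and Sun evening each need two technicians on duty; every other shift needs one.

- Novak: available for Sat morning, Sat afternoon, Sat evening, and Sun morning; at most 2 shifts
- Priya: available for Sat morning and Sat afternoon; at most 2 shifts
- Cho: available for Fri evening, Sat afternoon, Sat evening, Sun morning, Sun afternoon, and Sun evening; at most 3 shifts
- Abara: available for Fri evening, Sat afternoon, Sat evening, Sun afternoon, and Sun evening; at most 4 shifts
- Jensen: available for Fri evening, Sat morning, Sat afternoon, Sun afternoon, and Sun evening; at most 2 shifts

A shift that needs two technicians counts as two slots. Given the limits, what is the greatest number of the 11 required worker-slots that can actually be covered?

11

Total capacity across all technicians is 2+2+3+4+2 = 13, and 11 slots are needed, so at most 11 can be filled.
An assignment achieving 11: Fri evening→Cho, Sat morning→Novak+Priya, Sat afternoon→Priya+Abara, Sat evening→Cho, Sun morning→Novak+Cho, Sun afternoon→Abara, Sun evening→Abara+Jensen.
Loads: Novak 2/2, Priya 2/2, Cho 3/3, Abara 3/4, Jensen 1/2.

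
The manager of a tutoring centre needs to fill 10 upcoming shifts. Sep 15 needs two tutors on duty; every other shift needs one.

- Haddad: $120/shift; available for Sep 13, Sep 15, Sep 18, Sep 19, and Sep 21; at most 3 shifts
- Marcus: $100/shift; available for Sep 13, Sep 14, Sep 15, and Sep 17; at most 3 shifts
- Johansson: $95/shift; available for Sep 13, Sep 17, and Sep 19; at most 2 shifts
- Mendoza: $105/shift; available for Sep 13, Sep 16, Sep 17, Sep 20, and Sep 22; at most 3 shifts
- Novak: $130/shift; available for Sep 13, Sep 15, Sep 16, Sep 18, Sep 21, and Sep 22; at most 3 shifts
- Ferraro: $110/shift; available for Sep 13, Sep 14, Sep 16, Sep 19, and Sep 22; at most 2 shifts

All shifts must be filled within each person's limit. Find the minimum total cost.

$1165

Sep 20 can only be covered by Mendoza, so that assignment is forced.
Picking the cheapest available tutor for each shift independently would cost $1160, but that ignores the shift limits.
An optimal schedule: Sep 13→Johansson, Sep 14→Marcus, Sep 15→Haddad+Marcus, Sep 16→Mendoza, Sep 17→Marcus, Sep 18→Haddad, Sep 19→Johansson, Sep 20→Mendoza, Sep 21→Haddad, Sep 22→Mendoza.
Total: 95 + 100 + 120 + 100 + 105 + 100 + 120 + 95 + 105 + 120 + 105 = $1165.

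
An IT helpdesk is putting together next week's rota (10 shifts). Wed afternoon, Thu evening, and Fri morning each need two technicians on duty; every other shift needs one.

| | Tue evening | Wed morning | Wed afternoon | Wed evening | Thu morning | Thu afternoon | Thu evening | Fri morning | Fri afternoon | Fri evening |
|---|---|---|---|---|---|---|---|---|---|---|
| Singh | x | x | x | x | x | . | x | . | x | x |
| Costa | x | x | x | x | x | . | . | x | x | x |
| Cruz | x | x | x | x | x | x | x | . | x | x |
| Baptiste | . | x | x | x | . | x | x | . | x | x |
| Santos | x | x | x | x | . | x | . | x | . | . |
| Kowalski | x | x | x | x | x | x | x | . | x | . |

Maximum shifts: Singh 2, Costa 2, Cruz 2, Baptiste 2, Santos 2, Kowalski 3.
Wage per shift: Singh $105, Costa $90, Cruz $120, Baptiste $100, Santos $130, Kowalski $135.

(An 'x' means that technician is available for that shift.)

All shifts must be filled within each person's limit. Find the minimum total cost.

Fri morning can only be covered by Costa and Santos, so that assignment is forced.
Picking the cheapest available technician for each shift independently would cost $1255, but that ignores the shift limits.
An optimal schedule: Tue evening→Costa, Wed morning→Baptiste, Wed afternoon→Santos+Kowalski, Wed evening→Kowalski, Thu morning→Singh, Thu afternoon→Cruz, Thu evening→Baptiste+Kowalski, Fri morning→Costa+Santos, Fri afternoon→Cruz, Fri evening→Singh.
Total: 90 + 100 + 130 + 135 + 135 + 105 + 120 + 100 + 135 + 90 + 130 + 120 + 105 = $1495.

$1495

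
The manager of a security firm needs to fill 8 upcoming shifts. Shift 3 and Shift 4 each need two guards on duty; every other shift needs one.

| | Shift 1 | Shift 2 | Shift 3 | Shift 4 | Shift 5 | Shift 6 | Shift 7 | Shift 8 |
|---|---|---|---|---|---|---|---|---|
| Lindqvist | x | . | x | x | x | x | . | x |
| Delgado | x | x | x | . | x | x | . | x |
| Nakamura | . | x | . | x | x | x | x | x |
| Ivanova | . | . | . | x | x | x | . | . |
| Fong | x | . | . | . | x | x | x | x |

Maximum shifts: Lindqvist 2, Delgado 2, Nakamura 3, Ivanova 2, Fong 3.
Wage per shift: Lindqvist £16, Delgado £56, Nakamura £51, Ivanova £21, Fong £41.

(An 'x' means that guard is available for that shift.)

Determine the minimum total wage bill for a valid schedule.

£355

Shift 3 can only be covered by Lindqvist and Delgado, so that assignment is forced.
Picking the cheapest available guard for each shift independently would cost £265, but that ignores the shift limits.
An optimal schedule: Shift 1→Lindqvist, Shift 2→Nakamura, Shift 3→Lindqvist+Delgado, Shift 4→Ivanova+Nakamura, Shift 5→Ivanova, Shift 6→Fong, Shift 7→Fong, Shift 8→Fong.
Total: 16 + 51 + 16 + 56 + 21 + 51 + 21 + 41 + 41 + 41 = £355.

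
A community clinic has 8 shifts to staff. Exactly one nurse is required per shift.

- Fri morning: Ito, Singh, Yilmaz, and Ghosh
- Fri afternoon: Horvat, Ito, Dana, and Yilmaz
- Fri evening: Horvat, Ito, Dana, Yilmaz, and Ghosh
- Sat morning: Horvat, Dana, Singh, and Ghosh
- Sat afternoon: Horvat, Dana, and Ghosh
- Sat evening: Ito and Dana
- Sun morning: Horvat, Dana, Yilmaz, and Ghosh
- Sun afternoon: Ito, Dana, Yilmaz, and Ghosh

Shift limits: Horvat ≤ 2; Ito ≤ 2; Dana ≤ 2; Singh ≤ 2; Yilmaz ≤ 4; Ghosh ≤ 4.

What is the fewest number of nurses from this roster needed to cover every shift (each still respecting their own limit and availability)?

3

8 slots to fill and no one can take more than 4, so at least ⌈8/4⌉ = 2 nurses are needed.
No set of 2 nurses can cover every shift (each such set leaves at least one shift with no one available or exceeds a cap).
Horvat, Ito, and Yilmaz alone can cover everything: Fri morning→Ito, Fri afternoon→Yilmaz, Fri evening→Yilmaz, Sat morning→Horvat, Sat afternoon→Horvat, Sat evening→Ito, Sun morning→Yilmaz, Sun afternoon→Yilmaz.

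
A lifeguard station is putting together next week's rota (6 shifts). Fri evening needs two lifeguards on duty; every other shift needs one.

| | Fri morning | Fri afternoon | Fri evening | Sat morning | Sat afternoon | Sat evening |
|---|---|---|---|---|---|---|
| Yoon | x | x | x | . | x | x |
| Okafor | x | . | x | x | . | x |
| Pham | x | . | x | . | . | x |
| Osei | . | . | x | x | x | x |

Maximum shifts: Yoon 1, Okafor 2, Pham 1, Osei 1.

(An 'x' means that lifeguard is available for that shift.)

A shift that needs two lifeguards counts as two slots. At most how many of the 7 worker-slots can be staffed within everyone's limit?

Total capacity across all lifeguards is 1+2+1+1 = 5, and 7 slots are needed, so at most 5 can be filled.
An assignment achieving 5: Fri morning→Okafor, Fri afternoon→Yoon, Fri evening→Pham, Sat morning→Okafor, Sat afternoon→Osei.
Loads: Yoon 1/1, Okafor 2/2, Pham 1/1, Osei 1/1.

5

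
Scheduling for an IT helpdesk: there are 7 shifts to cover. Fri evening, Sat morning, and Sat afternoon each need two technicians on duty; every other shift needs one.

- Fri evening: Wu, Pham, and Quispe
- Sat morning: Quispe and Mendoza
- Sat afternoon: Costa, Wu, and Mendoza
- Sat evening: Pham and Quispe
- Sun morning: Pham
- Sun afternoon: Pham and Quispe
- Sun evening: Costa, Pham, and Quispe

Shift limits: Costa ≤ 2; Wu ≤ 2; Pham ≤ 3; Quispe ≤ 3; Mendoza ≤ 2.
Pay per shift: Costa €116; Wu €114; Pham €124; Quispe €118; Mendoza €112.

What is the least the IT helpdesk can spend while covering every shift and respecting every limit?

Sat morning can only be covered by Quispe and Mendoza, so that assignment is forced.
Sun morning can only be covered by Pham, so that assignment is forced.
Picking the cheapest available technician for each shift independently would cost €1164, but that ignores the shift limits.
An optimal schedule: Fri evening→Wu+Pham, Sat morning→Mendoza+Quispe, Sat afternoon→Mendoza+Wu, Sat evening→Quispe, Sun morning→Pham, Sun afternoon→Quispe, Sun evening→Costa.
Total: 114 + 124 + 112 + 118 + 112 + 114 + 118 + 124 + 118 + 116 = €1170.

€1170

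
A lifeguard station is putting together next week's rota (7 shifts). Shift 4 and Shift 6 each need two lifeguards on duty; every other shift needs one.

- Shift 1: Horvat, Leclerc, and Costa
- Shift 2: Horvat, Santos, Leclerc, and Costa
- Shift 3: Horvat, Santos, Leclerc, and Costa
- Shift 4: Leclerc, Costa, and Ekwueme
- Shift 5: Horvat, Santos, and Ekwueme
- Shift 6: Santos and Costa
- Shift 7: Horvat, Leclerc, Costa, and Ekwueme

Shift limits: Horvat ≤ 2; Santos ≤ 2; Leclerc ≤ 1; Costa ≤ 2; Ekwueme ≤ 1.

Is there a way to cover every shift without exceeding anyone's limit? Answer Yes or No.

Total capacity is 2+2+1+2+1 = 8 but 9 worker-slots are needed — infeasible.

No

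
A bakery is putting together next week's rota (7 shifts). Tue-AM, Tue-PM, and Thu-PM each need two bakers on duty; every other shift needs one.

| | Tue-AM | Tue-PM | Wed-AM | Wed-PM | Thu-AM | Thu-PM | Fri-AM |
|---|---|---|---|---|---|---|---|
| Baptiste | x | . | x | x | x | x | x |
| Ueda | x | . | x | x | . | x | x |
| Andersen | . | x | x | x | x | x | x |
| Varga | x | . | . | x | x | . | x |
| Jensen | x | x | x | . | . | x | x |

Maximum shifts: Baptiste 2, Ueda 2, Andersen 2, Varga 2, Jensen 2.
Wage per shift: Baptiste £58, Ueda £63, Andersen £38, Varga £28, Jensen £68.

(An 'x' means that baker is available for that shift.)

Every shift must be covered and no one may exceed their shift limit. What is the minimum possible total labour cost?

£510

Tue-PM can only be covered by Andersen and Jensen, so that assignment is forced.
Picking the cheapest available baker for each shift independently would cost £410, but that ignores the shift limits.
An optimal schedule: Tue-AM→Ueda+Varga, Tue-PM→Andersen+Jensen, Wed-AM→Baptiste, Wed-PM→Ueda, Thu-AM→Baptiste, Thu-PM→Andersen+Jensen, Fri-AM→Varga.
Total: 63 + 28 + 38 + 68 + 58 + 63 + 58 + 38 + 68 + 28 = £510.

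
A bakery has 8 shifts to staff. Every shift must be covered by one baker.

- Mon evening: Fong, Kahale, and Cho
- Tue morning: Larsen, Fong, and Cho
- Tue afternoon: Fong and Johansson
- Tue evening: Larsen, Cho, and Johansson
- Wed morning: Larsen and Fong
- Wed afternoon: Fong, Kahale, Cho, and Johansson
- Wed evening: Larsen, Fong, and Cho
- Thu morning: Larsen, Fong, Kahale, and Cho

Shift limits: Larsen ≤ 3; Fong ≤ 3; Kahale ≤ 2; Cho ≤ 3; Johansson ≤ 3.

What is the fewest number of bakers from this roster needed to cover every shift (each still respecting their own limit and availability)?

3

8 slots to fill and no one can take more than 3, so at least ⌈8/3⌉ = 3 bakers are needed.
Larsen, Fong, and Kahale alone can cover everything: Mon evening→Fong, Tue morning→Larsen, Tue afternoon→Fong, Tue evening→Larsen, Wed morning→Larsen, Wed afternoon→Kahale, Wed evening→Fong, Thu morning→Kahale.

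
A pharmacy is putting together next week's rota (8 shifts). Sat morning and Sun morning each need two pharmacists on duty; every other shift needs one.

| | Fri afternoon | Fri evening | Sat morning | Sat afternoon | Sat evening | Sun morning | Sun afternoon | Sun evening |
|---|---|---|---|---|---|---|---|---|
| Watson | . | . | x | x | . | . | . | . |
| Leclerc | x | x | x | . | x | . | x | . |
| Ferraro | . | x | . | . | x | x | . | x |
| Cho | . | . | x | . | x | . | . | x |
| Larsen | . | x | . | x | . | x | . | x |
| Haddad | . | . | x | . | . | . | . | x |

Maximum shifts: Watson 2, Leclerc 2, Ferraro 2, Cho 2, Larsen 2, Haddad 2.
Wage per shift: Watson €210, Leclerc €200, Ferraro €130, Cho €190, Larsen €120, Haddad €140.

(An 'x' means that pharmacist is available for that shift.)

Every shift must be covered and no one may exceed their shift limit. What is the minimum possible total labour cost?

€1560

Fri afternoon can only be covered by Leclerc, so that assignment is forced.
Sun morning can only be covered by Ferraro and Larsen, so that assignment is forced.
Sun afternoon can only be covered by Leclerc, so that assignment is forced.
Picking the cheapest available pharmacist for each shift independently would cost €1470, but that ignores the shift limits.
An optimal schedule: Fri afternoon→Leclerc, Fri evening→Ferraro, Sat morning→Haddad+Cho, Sat afternoon→Larsen, Sat evening→Cho, Sun morning→Larsen+Ferraro, Sun afternoon→Leclerc, Sun evening→Haddad.
Total: 200 + 130 + 140 + 190 + 120 + 190 + 120 + 130 + 200 + 140 = €1560.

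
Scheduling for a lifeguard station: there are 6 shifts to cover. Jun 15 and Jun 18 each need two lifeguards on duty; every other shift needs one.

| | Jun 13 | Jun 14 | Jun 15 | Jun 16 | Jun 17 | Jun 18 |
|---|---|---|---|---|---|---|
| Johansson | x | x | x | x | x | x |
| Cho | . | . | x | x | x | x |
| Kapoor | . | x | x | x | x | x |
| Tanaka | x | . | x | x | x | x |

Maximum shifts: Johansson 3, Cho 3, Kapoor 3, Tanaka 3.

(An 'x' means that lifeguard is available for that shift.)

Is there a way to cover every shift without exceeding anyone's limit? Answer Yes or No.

One valid schedule: Jun 13→Johansson, Jun 14→Johansson, Jun 15→Cho+Kapoor, Jun 16→Johansson, Jun 17→Cho, Jun 18→Cho+Kapoor.
Loads: Johansson 3/3, Cho 3/3, Kapoor 2/3, Tanaka 0/3 — all within limits.

Yes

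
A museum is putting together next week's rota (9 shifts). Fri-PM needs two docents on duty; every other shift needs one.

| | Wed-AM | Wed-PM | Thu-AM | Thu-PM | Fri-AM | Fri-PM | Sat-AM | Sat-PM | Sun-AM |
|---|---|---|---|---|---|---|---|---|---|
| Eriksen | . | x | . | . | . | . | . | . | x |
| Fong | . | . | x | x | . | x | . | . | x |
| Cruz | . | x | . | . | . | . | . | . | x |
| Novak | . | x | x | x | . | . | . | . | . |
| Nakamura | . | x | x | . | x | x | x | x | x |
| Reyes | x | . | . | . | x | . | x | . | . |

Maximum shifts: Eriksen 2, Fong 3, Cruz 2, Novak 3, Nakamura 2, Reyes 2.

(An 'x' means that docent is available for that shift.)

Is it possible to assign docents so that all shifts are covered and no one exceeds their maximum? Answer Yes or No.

No

Total capacity is 14 and 10 slots are needed, so capacity alone doesn't rule it out.
Shifts {Wed-AM, Fri-AM, Fri-PM, Sat-AM, Sat-PM} need 6 worker-slots in total, but the docents available for any of those shifts (Fong, Nakamura, and Reyes) can supply at most 5 among them. So no valid schedule exists.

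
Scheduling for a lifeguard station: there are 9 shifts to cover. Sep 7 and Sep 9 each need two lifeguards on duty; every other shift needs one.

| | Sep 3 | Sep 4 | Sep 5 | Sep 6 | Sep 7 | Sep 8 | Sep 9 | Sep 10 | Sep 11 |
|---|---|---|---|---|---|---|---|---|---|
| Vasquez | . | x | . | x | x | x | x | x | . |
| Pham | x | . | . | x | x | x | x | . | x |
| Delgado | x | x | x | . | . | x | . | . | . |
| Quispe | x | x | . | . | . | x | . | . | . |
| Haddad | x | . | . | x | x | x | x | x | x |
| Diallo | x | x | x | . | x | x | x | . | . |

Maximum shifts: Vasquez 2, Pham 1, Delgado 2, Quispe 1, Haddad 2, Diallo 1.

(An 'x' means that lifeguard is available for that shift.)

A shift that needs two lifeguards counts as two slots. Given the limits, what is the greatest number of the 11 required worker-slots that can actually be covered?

Total capacity across all lifeguards is 2+1+2+1+2+1 = 9, and 11 slots are needed, so at most 9 can be filled.
An assignment achieving 9: Sep 3→Quispe, Sep 4→Delgado, Sep 5→Delgado, Sep 6→Vasquez, Sep 7→Haddad+Diallo, Sep 9→Haddad, Sep 10→Vasquez, Sep 11→Pham.
Loads: Vasquez 2/2, Pham 1/1, Delgado 2/2, Quispe 1/1, Haddad 2/2, Diallo 1/1.

9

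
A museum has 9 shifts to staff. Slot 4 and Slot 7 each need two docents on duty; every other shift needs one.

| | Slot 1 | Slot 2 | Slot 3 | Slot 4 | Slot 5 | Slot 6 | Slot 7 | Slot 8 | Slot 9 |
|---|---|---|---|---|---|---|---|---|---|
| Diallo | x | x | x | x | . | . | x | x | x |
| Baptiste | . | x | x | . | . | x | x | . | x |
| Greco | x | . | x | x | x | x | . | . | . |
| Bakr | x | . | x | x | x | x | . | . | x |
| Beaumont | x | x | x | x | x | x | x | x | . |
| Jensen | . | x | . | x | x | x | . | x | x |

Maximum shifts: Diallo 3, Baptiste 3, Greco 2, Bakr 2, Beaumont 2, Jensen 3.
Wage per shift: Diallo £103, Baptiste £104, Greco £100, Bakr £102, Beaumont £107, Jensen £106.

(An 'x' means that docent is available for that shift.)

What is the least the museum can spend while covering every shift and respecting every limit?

Picking the cheapest available docent for each shift independently would cost £1117, but that ignores the shift limits.
An optimal schedule: Slot 1→Greco, Slot 2→Diallo, Slot 3→Baptiste, Slot 4→Bakr+Jensen, Slot 5→Greco, Slot 6→Baptiste, Slot 7→Diallo+Baptiste, Slot 8→Diallo, Slot 9→Bakr.
Total: 100 + 103 + 104 + 102 + 106 + 100 + 104 + 103 + 104 + 103 + 102 = £1131.

£1131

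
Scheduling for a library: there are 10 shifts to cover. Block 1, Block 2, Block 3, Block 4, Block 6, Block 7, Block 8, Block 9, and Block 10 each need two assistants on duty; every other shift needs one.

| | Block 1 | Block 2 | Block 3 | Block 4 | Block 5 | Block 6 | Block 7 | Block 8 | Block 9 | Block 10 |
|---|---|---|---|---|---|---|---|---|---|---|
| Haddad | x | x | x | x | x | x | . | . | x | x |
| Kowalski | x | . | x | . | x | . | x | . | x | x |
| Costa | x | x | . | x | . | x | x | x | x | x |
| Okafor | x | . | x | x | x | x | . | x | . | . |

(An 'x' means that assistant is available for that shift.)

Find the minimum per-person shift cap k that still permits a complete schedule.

5

With 4 assistants and 19 worker-slots to fill, someone must work at least ⌈19/4⌉ = 5 shifts, so k ≥ 5.
k = 5 works: Block 1→Kowalski+Okafor, Block 2→Haddad+Costa, Block 3→Haddad+Kowalski, Block 4→Haddad+Costa, Block 5→Okafor, Block 6→Haddad+Okafor, Block 7→Kowalski+Costa, Block 8→Costa+Okafor, Block 9→Haddad+Kowalski, Block 10→Kowalski+Costa.
Loads: Haddad 5, Kowalski 5, Costa 5, Okafor 4 — all ≤ 5.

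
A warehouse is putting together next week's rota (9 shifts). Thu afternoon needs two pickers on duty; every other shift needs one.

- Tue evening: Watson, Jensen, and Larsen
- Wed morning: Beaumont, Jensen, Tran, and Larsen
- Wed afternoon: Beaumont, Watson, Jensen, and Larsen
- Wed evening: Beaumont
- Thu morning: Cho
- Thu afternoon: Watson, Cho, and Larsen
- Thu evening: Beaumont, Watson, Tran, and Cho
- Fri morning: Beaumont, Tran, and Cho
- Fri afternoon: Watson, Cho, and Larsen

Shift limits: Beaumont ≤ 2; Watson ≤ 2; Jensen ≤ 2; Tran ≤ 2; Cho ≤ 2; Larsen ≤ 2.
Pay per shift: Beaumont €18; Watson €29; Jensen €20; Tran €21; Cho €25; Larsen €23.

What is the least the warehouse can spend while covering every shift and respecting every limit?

€214

Wed evening can only be covered by Beaumont, so that assignment is forced.
Thu morning can only be covered by Cho, so that assignment is forced.
Picking the cheapest available picker for each shift independently would cost €206, but that ignores the shift limits.
An optimal schedule: Tue evening→Jensen, Wed morning→Tran, Wed afternoon→Jensen, Wed evening→Beaumont, Thu morning→Cho, Thu afternoon→Larsen+Cho, Thu evening→Tran, Fri morning→Beaumont, Fri afternoon→Larsen.
Total: 20 + 21 + 20 + 18 + 25 + 23 + 25 + 21 + 18 + 23 = €214.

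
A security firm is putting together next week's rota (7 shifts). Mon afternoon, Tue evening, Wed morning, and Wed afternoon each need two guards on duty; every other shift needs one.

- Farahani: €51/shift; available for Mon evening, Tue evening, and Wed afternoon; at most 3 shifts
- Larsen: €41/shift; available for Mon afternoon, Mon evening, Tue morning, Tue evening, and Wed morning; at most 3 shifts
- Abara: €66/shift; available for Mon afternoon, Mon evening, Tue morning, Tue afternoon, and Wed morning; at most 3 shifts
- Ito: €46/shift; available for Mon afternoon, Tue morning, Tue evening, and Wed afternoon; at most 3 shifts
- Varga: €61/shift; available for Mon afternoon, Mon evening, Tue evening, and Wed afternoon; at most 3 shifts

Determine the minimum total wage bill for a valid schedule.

€546

Tue afternoon can only be covered by Abara, so that assignment is forced.
Wed morning can only be covered by Larsen and Abara, so that assignment is forced.
Picking the cheapest available guard for each shift independently would cost €526, but that ignores the shift limits.
An optimal schedule: Mon afternoon→Larsen+Ito, Mon evening→Farahani, Tue morning→Larsen, Tue afternoon→Abara, Tue evening→Ito+Farahani, Wed morning→Larsen+Abara, Wed afternoon→Ito+Farahani.
Total: 41 + 46 + 51 + 41 + 66 + 46 + 51 + 41 + 66 + 46 + 51 = €546.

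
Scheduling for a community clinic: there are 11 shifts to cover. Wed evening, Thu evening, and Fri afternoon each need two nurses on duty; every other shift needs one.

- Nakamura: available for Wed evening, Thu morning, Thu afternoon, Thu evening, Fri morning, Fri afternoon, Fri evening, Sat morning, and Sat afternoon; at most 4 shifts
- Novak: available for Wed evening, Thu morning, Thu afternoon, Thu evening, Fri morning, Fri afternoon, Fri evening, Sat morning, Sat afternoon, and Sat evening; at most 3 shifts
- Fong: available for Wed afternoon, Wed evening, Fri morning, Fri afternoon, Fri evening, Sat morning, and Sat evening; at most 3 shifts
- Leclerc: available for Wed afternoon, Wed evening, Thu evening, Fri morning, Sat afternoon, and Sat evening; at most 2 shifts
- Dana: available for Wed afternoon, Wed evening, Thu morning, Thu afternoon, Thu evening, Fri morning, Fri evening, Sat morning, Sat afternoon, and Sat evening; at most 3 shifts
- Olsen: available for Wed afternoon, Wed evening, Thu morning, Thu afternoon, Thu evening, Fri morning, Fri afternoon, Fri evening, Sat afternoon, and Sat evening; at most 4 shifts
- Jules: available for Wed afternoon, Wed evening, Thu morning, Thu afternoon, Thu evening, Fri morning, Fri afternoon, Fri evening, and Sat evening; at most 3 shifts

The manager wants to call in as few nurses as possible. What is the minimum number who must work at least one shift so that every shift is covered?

14 slots to fill and no one can take more than 4, so at least ⌈14/4⌉ = 4 nurses are needed.
Nakamura, Novak, Fong, and Olsen alone can cover everything: Wed afternoon→Fong, Wed evening→Fong+Olsen, Thu morning→Nakamura, Thu afternoon→Nakamura, Thu evening→Nakamura+Novak, Fri morning→Olsen, Fri afternoon→Fong+Olsen, Fri evening→Olsen, Sat morning→Nakamura, Sat afternoon→Novak, Sat evening→Novak.

4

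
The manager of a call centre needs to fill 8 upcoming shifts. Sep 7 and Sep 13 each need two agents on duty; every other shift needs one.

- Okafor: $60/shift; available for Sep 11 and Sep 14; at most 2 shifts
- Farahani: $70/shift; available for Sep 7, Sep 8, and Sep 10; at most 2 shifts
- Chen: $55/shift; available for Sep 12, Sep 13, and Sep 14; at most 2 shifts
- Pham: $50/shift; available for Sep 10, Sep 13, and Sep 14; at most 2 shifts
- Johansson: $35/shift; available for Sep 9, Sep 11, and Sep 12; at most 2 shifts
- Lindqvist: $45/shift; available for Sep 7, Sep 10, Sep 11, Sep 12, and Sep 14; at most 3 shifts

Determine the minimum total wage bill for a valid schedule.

Sep 7 can only be covered by Farahani and Lindqvist, so that assignment is forced.
Sep 8 can only be covered by Farahani, so that assignment is forced.
Sep 9 can only be covered by Johansson, so that assignment is forced.
Picking the cheapest available agent for each shift independently would cost $485, but that ignores the shift limits.
An optimal schedule: Sep 7→Lindqvist+Farahani, Sep 8→Farahani, Sep 9→Johansson, Sep 10→Lindqvist, Sep 11→Johansson, Sep 12→Lindqvist, Sep 13→Pham+Chen, Sep 14→Pham.
Total: 45 + 70 + 70 + 35 + 45 + 35 + 45 + 50 + 55 + 50 = $500.

$500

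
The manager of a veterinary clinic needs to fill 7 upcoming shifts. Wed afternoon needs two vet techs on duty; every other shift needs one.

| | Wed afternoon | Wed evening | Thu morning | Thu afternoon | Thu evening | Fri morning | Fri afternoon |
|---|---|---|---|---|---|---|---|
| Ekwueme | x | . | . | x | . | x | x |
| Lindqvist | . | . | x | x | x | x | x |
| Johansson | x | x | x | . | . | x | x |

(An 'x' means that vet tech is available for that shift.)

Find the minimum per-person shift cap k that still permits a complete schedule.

3

With 3 vet techs and 8 worker-slots to fill, someone must work at least ⌈8/3⌉ = 3 shifts, so k ≥ 3.
k = 3 works: Wed afternoon→Ekwueme+Johansson, Wed evening→Johansson, Thu morning→Lindqvist, Thu afternoon→Ekwueme, Thu evening→Lindqvist, Fri morning→Ekwueme, Fri afternoon→Lindqvist.
Loads: Ekwueme 3, Lindqvist 3, Johansson 2 — all ≤ 3.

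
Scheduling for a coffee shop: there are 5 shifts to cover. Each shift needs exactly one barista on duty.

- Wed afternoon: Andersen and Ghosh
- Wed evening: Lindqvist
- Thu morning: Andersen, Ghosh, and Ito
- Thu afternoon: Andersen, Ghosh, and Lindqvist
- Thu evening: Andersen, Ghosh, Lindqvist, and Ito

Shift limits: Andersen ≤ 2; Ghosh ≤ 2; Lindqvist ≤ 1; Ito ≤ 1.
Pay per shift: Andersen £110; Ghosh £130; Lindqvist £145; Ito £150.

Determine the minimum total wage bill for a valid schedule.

£625

Wed evening can only be covered by Lindqvist, so that assignment is forced.
Picking the cheapest available barista for each shift independently would cost £585, but that ignores the shift limits.
An optimal schedule: Wed afternoon→Andersen, Wed evening→Lindqvist, Thu morning→Andersen, Thu afternoon→Ghosh, Thu evening→Ghosh.
Total: 110 + 145 + 110 + 130 + 130 = £625.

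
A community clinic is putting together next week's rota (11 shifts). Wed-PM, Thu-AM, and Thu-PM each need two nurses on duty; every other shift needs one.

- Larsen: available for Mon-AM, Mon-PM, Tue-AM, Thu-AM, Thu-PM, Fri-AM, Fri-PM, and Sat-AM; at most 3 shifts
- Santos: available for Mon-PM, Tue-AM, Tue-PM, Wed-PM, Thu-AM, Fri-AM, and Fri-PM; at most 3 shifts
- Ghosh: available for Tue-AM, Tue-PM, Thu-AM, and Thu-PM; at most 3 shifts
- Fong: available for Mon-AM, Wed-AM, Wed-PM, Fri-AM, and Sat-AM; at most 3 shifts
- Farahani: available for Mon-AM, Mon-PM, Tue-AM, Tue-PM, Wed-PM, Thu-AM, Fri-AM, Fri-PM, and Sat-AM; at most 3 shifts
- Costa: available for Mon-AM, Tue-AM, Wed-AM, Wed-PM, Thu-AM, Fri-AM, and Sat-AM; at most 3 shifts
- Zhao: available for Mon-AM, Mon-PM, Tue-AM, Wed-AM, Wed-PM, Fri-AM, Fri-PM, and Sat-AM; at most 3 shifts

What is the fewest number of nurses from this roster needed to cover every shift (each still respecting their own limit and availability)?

5

14 slots to fill and no one can take more than 3, so at least ⌈14/3⌉ = 5 nurses are needed.
Larsen, Santos, Ghosh, Fong, and Farahani alone can cover everything: Mon-AM→Larsen, Mon-PM→Larsen, Tue-AM→Ghosh, Tue-PM→Santos, Wed-AM→Fong, Wed-PM→Santos+Fong, Thu-AM→Ghosh+Farahani, Thu-PM→Larsen+Ghosh, Fri-AM→Farahani, Fri-PM→Santos, Sat-AM→Fong.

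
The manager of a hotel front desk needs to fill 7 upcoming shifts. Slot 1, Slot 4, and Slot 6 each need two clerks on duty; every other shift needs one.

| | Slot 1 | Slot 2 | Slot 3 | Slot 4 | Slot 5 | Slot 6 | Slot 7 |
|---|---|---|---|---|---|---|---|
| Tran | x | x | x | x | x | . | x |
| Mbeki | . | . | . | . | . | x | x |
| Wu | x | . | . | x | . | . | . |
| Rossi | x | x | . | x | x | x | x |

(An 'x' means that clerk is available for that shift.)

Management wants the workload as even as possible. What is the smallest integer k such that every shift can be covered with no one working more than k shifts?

3

With 4 clerks and 10 worker-slots to fill, someone must work at least ⌈10/4⌉ = 3 shifts, so k ≥ 3.
k = 3 works: Slot 1→Wu+Rossi, Slot 2→Tran, Slot 3→Tran, Slot 4→Wu+Rossi, Slot 5→Tran, Slot 6→Mbeki+Rossi, Slot 7→Mbeki.
Loads: Tran 3, Mbeki 2, Wu 2, Rossi 3 — all ≤ 3.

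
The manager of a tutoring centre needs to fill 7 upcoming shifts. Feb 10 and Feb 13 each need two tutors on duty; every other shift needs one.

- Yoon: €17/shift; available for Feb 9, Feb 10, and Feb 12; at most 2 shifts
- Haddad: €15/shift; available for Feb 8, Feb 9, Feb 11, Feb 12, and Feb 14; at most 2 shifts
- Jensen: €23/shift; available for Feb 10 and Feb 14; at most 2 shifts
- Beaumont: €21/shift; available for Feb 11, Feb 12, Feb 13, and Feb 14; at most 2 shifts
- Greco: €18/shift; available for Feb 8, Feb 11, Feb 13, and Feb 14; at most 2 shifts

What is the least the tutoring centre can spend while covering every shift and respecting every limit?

Feb 10 can only be covered by Yoon and Jensen, so that assignment is forced.
Feb 13 can only be covered by Beaumont and Greco, so that assignment is forced.
Picking the cheapest available tutor for each shift independently would cost €154, but that ignores the shift limits.
An optimal schedule: Feb 8→Haddad, Feb 9→Haddad, Feb 10→Yoon+Jensen, Feb 11→Greco, Feb 12→Yoon, Feb 13→Greco+Beaumont, Feb 14→Beaumont.
Total: 15 + 15 + 17 + 23 + 18 + 17 + 18 + 21 + 21 = €165.

€165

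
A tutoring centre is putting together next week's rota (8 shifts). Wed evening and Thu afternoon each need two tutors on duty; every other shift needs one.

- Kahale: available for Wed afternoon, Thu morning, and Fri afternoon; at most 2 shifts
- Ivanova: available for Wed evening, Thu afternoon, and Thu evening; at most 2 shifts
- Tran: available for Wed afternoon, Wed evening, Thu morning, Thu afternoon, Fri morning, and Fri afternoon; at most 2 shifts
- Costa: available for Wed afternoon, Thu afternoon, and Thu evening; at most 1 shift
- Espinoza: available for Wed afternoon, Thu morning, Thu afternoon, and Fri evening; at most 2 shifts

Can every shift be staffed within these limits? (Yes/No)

Total capacity is 2+2+2+1+2 = 9 but 10 worker-slots are needed — infeasible.

No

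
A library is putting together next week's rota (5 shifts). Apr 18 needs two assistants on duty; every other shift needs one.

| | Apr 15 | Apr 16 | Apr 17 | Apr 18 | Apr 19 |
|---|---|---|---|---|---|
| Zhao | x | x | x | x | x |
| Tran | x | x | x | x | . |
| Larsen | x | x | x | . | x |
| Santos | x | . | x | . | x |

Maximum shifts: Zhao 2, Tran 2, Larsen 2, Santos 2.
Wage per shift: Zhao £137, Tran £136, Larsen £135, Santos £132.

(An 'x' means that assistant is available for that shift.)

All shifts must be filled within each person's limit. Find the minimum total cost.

£807

Apr 18 can only be covered by Zhao and Tran, so that assignment is forced.
Picking the cheapest available assistant for each shift independently would cost £804, but that ignores the shift limits.
An optimal schedule: Apr 15→Santos, Apr 16→Larsen, Apr 17→Larsen, Apr 18→Tran+Zhao, Apr 19→Santos.
Total: 132 + 135 + 135 + 136 + 137 + 132 = £807.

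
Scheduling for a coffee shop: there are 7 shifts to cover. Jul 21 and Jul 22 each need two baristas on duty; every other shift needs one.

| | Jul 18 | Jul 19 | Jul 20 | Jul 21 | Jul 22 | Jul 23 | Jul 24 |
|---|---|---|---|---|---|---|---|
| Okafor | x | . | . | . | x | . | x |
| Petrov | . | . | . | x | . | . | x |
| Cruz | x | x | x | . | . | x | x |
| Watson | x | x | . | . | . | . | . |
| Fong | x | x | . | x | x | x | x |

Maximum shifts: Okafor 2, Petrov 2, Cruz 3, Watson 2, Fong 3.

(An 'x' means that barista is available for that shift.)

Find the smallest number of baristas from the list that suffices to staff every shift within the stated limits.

9 slots to fill and no one can take more than 3, so at least ⌈9/3⌉ = 3 baristas are needed.
Any 3 baristas together have capacity at most 3+3+2 = 8 < 9 slots, so 3 can never suffice.
Okafor, Petrov, Cruz, and Fong alone can cover everything: Jul 18→Okafor, Jul 19→Cruz, Jul 20→Cruz, Jul 21→Petrov+Fong, Jul 22→Okafor+Fong, Jul 23→Cruz, Jul 24→Petrov.

4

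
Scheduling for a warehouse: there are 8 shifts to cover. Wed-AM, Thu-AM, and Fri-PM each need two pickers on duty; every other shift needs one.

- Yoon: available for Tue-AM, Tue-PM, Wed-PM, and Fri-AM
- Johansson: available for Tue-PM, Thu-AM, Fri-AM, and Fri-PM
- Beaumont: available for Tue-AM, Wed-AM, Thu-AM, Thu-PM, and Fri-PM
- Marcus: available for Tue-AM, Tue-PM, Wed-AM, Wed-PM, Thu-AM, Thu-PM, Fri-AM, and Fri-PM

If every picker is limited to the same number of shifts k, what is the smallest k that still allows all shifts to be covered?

With 4 pickers and 11 worker-slots to fill, someone must work at least ⌈11/4⌉ = 3 shifts, so k ≥ 3.
k = 3 works: Tue-AM→Yoon, Tue-PM→Yoon, Wed-AM→Beaumont+Marcus, Wed-PM→Yoon, Thu-AM→Johansson+Beaumont, Thu-PM→Beaumont, Fri-AM→Johansson, Fri-PM→Johansson+Marcus.
Loads: Yoon 3, Johansson 3, Beaumont 3, Marcus 2 — all ≤ 3.

3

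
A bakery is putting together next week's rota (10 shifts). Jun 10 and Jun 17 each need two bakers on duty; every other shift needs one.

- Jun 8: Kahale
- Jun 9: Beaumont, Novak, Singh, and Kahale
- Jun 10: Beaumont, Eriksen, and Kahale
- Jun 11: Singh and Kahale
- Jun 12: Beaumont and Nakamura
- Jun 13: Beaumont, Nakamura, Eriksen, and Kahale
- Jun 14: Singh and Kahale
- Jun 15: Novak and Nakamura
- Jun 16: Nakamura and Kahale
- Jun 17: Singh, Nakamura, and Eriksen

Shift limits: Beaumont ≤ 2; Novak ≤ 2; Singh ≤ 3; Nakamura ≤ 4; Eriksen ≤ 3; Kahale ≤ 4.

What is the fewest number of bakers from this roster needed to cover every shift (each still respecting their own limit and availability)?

4

12 slots to fill and no one can take more than 4, so at least ⌈12/4⌉ = 3 bakers are needed.
Any 3 bakers together have capacity at most 4+4+3 = 11 < 12 slots, so 3 can never suffice.
Beaumont, Singh, Nakamura, and Kahale alone can cover everything: Jun 8→Kahale, Jun 9→Kahale, Jun 10→Beaumont+Kahale, Jun 11→Singh, Jun 12→Beaumont, Jun 13→Nakamura, Jun 14→Singh, Jun 15→Nakamura, Jun 16→Nakamura, Jun 17→Singh+Nakamura.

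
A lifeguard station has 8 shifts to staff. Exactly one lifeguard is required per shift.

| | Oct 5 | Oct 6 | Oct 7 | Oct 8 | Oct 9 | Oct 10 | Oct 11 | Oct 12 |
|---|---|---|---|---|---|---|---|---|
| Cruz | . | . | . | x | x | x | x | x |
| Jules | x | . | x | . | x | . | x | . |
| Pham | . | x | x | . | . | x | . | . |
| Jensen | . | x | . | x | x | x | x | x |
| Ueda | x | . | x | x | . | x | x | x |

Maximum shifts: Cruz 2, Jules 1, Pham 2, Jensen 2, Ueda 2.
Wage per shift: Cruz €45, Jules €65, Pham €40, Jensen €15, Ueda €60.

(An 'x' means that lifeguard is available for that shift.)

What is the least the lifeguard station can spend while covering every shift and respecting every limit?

€320

Picking the cheapest available lifeguard for each shift independently would cost €190, but that ignores the shift limits.
An optimal schedule: Oct 5→Ueda, Oct 6→Jensen, Oct 7→Pham, Oct 8→Jensen, Oct 9→Cruz, Oct 10→Pham, Oct 11→Ueda, Oct 12→Cruz.
Total: 60 + 15 + 40 + 15 + 45 + 40 + 60 + 45 = €320.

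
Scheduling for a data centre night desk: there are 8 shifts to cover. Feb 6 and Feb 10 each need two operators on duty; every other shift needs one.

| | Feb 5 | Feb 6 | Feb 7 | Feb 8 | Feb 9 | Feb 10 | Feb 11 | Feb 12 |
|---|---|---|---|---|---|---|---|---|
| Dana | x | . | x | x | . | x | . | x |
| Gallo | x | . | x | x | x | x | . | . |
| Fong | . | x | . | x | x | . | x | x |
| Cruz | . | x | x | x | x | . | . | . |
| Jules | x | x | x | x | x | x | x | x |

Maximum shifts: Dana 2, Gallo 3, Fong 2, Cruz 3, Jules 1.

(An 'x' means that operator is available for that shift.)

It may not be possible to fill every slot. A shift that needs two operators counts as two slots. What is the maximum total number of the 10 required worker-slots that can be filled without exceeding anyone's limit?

10

Total capacity across all operators is 2+3+2+3+1 = 11, and 10 slots are needed, so at most 10 can be filled.
An assignment achieving 10: Feb 5→Dana, Feb 6→Fong+Cruz, Feb 7→Gallo, Feb 8→Cruz, Feb 9→Gallo, Feb 10→Dana+Gallo, Feb 11→Fong, Feb 12→Jules.
Loads: Dana 2/2, Gallo 3/3, Fong 2/2, Cruz 2/3, Jules 1/1.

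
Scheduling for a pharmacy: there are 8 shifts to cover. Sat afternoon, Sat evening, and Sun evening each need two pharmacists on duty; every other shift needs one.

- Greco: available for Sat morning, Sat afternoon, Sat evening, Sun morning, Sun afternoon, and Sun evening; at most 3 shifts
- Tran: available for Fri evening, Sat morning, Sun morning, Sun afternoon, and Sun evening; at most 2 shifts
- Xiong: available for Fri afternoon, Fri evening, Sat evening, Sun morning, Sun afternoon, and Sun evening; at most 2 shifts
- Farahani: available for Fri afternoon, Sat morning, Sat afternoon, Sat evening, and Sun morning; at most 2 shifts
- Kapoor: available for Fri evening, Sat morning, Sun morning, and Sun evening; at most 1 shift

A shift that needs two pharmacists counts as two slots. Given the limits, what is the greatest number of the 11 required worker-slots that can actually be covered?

Total capacity across all pharmacists is 3+2+2+2+1 = 10, and 11 slots are needed, so at most 10 can be filled.
An assignment achieving 10: Fri afternoon→Xiong, Fri evening→Tran, Sat morning→Tran, Sat afternoon→Greco+Farahani, Sat evening→Greco+Xiong, Sun morning→Farahani, Sun afternoon→Greco, Sun evening→Kapoor.
Loads: Greco 3/3, Tran 2/2, Xiong 2/2, Farahani 2/2, Kapoor 1/1.

10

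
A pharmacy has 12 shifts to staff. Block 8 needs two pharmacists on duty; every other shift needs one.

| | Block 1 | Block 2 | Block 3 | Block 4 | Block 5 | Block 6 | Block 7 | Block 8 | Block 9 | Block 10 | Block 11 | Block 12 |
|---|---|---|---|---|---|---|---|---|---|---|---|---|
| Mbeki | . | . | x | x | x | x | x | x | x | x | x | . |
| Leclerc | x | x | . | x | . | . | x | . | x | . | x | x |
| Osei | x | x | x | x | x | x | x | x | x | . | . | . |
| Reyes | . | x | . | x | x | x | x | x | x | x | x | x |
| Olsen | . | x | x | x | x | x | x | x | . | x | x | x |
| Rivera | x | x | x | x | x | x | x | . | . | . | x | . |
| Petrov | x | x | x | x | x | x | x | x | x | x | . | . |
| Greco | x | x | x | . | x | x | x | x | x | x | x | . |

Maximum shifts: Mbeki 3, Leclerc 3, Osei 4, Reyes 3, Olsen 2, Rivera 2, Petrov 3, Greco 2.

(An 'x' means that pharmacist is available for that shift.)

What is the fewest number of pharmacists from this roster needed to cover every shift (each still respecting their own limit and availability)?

13 slots to fill and no one can take more than 4, so at least ⌈13/4⌉ = 4 pharmacists are needed.
Mbeki, Leclerc, Osei, and Reyes alone can cover everything: Block 1→Leclerc, Block 2→Leclerc, Block 3→Mbeki, Block 4→Osei, Block 5→Mbeki, Block 6→Osei, Block 7→Osei, Block 8→Osei+Reyes, Block 9→Reyes, Block 10→Mbeki, Block 11→Reyes, Block 12→Leclerc.

4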